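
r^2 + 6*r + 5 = (r + 1)*(r + 5)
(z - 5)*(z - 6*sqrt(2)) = z^2 - 6*sqrt(2)*z - 5*z + 30*sqrt(2)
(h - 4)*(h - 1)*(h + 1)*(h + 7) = h^4 + 3*h^3 - 29*h^2 - 3*h + 28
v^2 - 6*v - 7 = (v - 7)*(v + 1)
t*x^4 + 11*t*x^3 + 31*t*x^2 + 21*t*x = x*(x + 3)*(x + 7)*(t*x + t)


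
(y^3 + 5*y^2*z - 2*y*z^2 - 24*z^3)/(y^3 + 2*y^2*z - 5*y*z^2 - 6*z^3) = (y + 4*z)/(y + z)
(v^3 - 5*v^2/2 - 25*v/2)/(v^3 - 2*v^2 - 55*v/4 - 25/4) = 2*v/(2*v + 1)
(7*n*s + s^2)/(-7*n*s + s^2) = (7*n + s)/(-7*n + s)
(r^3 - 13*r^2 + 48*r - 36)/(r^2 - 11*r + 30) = (r^2 - 7*r + 6)/(r - 5)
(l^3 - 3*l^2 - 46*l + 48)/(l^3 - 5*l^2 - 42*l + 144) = (l - 1)/(l - 3)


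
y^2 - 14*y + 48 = (y - 8)*(y - 6)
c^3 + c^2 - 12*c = c*(c - 3)*(c + 4)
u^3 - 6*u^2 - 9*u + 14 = (u - 7)*(u - 1)*(u + 2)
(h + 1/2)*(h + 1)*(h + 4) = h^3 + 11*h^2/2 + 13*h/2 + 2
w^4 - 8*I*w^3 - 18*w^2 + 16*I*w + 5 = (w - 5*I)*(w - I)^3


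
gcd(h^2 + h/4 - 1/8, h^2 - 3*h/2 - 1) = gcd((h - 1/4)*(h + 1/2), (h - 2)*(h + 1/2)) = h + 1/2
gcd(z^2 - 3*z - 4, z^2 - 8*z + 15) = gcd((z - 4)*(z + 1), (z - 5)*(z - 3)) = 1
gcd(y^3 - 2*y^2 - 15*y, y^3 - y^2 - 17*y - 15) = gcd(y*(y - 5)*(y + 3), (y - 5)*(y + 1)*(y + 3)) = y^2 - 2*y - 15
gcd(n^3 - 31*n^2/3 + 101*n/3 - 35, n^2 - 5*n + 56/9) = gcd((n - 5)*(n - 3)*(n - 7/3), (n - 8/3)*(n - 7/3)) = n - 7/3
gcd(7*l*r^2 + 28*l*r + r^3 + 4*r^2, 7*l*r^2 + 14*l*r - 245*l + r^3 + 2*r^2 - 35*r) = 7*l + r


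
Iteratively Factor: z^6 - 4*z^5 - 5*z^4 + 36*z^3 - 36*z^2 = (z + 3)*(z^5 - 7*z^4 + 16*z^3 - 12*z^2) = (z - 3)*(z + 3)*(z^4 - 4*z^3 + 4*z^2) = z*(z - 3)*(z + 3)*(z^3 - 4*z^2 + 4*z) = z*(z - 3)*(z - 2)*(z + 3)*(z^2 - 2*z) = z^2*(z - 3)*(z - 2)*(z + 3)*(z - 2)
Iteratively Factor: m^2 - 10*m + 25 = (m - 5)*(m - 5)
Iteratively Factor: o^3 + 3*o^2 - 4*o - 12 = (o - 2)*(o^2 + 5*o + 6) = (o - 2)*(o + 3)*(o + 2)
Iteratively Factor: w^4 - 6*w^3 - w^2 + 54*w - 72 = (w - 4)*(w^3 - 2*w^2 - 9*w + 18) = (w - 4)*(w - 2)*(w^2 - 9) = (w - 4)*(w - 3)*(w - 2)*(w + 3)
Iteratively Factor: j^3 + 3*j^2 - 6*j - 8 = (j + 4)*(j^2 - j - 2) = (j - 2)*(j + 4)*(j + 1)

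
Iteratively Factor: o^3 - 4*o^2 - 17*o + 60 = (o - 3)*(o^2 - o - 20) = (o - 3)*(o + 4)*(o - 5)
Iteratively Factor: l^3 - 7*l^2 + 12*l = (l - 4)*(l^2 - 3*l) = l*(l - 4)*(l - 3)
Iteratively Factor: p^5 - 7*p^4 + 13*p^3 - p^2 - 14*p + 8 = (p + 1)*(p^4 - 8*p^3 + 21*p^2 - 22*p + 8) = (p - 2)*(p + 1)*(p^3 - 6*p^2 + 9*p - 4) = (p - 2)*(p - 1)*(p + 1)*(p^2 - 5*p + 4) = (p - 4)*(p - 2)*(p - 1)*(p + 1)*(p - 1)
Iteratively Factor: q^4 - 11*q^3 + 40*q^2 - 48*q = (q)*(q^3 - 11*q^2 + 40*q - 48) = q*(q - 3)*(q^2 - 8*q + 16) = q*(q - 4)*(q - 3)*(q - 4)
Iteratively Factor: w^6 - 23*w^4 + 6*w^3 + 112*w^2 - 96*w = (w)*(w^5 - 23*w^3 + 6*w^2 + 112*w - 96) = w*(w - 4)*(w^4 + 4*w^3 - 7*w^2 - 22*w + 24) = w*(w - 4)*(w + 4)*(w^3 - 7*w + 6) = w*(w - 4)*(w + 3)*(w + 4)*(w^2 - 3*w + 2) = w*(w - 4)*(w - 1)*(w + 3)*(w + 4)*(w - 2)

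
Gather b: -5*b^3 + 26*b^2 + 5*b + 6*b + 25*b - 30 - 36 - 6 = -5*b^3 + 26*b^2 + 36*b - 72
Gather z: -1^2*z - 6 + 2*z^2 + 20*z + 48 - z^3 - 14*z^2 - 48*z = -z^3 - 12*z^2 - 29*z + 42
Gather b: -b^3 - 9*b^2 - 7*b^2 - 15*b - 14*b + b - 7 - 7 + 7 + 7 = -b^3 - 16*b^2 - 28*b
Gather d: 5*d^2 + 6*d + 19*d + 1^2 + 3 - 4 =5*d^2 + 25*d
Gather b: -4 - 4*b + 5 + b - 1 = -3*b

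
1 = 1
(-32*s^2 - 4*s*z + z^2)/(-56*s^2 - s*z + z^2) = (4*s + z)/(7*s + z)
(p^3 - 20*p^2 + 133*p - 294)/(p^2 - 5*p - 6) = (p^2 - 14*p + 49)/(p + 1)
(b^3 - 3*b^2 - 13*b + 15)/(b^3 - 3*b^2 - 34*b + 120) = (b^2 + 2*b - 3)/(b^2 + 2*b - 24)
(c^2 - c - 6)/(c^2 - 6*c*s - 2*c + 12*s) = (c^2 - c - 6)/(c^2 - 6*c*s - 2*c + 12*s)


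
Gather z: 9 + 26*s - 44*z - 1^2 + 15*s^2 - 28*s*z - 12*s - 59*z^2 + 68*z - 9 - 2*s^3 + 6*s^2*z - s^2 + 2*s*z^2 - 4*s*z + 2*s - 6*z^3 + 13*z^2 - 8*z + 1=-2*s^3 + 14*s^2 + 16*s - 6*z^3 + z^2*(2*s - 46) + z*(6*s^2 - 32*s + 16)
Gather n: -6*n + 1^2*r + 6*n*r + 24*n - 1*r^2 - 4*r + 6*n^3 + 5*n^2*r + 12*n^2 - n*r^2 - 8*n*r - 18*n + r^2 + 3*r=6*n^3 + n^2*(5*r + 12) + n*(-r^2 - 2*r)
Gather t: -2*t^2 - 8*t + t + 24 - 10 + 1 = -2*t^2 - 7*t + 15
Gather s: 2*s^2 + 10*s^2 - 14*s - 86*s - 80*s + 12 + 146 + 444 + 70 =12*s^2 - 180*s + 672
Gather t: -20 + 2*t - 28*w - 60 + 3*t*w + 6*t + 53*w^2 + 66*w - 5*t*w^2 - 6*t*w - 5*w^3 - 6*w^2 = t*(-5*w^2 - 3*w + 8) - 5*w^3 + 47*w^2 + 38*w - 80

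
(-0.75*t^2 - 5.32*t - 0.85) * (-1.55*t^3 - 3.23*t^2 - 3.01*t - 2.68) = 1.1625*t^5 + 10.6685*t^4 + 20.7586*t^3 + 20.7687*t^2 + 16.8161*t + 2.278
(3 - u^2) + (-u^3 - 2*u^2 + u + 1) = -u^3 - 3*u^2 + u + 4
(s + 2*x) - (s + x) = x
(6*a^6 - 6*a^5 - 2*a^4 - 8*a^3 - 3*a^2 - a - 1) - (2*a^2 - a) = 6*a^6 - 6*a^5 - 2*a^4 - 8*a^3 - 5*a^2 - 1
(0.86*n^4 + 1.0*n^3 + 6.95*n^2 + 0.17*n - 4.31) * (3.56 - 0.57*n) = -0.4902*n^5 + 2.4916*n^4 - 0.4015*n^3 + 24.6451*n^2 + 3.0619*n - 15.3436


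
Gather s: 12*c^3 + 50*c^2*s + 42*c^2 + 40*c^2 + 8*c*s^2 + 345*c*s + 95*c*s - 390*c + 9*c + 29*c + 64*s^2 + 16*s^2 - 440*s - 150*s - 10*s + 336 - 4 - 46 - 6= 12*c^3 + 82*c^2 - 352*c + s^2*(8*c + 80) + s*(50*c^2 + 440*c - 600) + 280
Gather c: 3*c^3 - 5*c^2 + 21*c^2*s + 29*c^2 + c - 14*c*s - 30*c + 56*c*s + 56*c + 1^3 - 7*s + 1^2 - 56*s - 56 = 3*c^3 + c^2*(21*s + 24) + c*(42*s + 27) - 63*s - 54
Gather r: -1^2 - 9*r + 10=9 - 9*r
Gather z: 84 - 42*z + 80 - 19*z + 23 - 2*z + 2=189 - 63*z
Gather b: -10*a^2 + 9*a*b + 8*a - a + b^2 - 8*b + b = -10*a^2 + 7*a + b^2 + b*(9*a - 7)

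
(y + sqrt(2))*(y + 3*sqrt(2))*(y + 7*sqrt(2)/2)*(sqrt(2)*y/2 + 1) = sqrt(2)*y^4/2 + 17*y^3/2 + 49*sqrt(2)*y^2/2 + 55*y + 21*sqrt(2)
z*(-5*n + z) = -5*n*z + z^2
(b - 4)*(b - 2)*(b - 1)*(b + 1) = b^4 - 6*b^3 + 7*b^2 + 6*b - 8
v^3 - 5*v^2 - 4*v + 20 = (v - 5)*(v - 2)*(v + 2)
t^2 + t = t*(t + 1)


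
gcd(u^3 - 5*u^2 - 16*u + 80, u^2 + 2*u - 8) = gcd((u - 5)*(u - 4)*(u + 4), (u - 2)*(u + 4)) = u + 4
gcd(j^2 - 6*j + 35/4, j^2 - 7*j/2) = j - 7/2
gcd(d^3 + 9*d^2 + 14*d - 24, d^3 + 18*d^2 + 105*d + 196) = d + 4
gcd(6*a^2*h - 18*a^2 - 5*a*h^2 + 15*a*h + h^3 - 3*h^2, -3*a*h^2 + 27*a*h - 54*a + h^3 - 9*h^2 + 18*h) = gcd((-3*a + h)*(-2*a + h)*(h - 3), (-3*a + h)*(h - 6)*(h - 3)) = 3*a*h - 9*a - h^2 + 3*h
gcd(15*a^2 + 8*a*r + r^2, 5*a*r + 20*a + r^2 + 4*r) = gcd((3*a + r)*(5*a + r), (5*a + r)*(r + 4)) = 5*a + r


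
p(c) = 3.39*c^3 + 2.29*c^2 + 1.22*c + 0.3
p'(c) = 10.17*c^2 + 4.58*c + 1.22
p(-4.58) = -282.94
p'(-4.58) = 193.57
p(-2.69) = -52.40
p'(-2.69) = 62.49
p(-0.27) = 0.07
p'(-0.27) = 0.72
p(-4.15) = -207.62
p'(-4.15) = 157.37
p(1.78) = 28.85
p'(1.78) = 41.60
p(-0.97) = -1.82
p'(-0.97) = 6.35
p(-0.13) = 0.17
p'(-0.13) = 0.80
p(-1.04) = -2.31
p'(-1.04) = 7.46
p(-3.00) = -74.28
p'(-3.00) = 79.01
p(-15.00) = -10944.00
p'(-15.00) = 2220.77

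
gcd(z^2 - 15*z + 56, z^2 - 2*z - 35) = z - 7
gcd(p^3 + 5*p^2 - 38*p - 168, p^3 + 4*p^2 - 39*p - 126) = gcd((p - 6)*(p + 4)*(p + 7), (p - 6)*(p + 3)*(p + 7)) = p^2 + p - 42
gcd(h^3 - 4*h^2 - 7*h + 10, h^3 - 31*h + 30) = h^2 - 6*h + 5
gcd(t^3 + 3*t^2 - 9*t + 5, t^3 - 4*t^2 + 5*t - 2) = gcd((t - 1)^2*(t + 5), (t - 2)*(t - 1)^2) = t^2 - 2*t + 1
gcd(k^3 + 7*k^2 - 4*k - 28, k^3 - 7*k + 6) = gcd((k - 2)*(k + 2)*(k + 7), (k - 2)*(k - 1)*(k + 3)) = k - 2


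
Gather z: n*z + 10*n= n*z + 10*n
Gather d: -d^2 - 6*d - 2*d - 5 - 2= -d^2 - 8*d - 7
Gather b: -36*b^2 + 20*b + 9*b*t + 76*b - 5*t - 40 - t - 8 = -36*b^2 + b*(9*t + 96) - 6*t - 48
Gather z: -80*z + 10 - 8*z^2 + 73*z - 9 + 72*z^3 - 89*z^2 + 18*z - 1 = 72*z^3 - 97*z^2 + 11*z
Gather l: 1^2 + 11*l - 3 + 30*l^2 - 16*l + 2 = 30*l^2 - 5*l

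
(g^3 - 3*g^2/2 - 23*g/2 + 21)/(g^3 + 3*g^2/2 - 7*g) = (g - 3)/g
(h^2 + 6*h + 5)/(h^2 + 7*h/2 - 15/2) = 2*(h + 1)/(2*h - 3)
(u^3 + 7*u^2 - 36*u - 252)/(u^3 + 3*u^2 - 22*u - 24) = (u^2 + u - 42)/(u^2 - 3*u - 4)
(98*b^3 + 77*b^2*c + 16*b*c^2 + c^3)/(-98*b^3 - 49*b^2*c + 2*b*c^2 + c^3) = (-7*b - c)/(7*b - c)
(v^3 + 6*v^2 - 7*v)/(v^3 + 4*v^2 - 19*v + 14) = v/(v - 2)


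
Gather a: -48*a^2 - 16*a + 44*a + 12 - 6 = -48*a^2 + 28*a + 6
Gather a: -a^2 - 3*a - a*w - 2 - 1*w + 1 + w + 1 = -a^2 + a*(-w - 3)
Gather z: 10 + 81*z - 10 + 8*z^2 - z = 8*z^2 + 80*z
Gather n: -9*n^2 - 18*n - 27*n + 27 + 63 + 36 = -9*n^2 - 45*n + 126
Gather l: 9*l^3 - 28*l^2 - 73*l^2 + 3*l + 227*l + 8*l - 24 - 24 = 9*l^3 - 101*l^2 + 238*l - 48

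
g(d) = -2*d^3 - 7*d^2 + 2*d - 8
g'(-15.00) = -1138.00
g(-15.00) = 5137.00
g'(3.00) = -94.00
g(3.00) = -119.00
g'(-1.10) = 10.14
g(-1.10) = -16.01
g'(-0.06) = 2.82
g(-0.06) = -8.14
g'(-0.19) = 4.44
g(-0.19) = -8.62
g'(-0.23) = 4.90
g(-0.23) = -8.81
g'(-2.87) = -7.24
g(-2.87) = -24.12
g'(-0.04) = 2.55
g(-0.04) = -8.09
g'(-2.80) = -5.84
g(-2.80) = -24.58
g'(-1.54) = 9.33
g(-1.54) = -20.38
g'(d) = -6*d^2 - 14*d + 2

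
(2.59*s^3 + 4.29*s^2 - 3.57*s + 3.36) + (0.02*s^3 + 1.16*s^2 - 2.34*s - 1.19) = 2.61*s^3 + 5.45*s^2 - 5.91*s + 2.17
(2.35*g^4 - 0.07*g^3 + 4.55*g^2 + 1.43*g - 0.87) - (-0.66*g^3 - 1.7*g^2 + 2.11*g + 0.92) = 2.35*g^4 + 0.59*g^3 + 6.25*g^2 - 0.68*g - 1.79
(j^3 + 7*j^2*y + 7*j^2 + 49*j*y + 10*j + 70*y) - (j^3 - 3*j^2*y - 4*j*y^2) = 10*j^2*y + 7*j^2 + 4*j*y^2 + 49*j*y + 10*j + 70*y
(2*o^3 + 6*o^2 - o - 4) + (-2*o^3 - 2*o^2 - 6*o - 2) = 4*o^2 - 7*o - 6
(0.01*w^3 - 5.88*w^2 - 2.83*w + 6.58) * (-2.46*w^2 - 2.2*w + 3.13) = -0.0246*w^5 + 14.4428*w^4 + 19.9291*w^3 - 28.3652*w^2 - 23.3339*w + 20.5954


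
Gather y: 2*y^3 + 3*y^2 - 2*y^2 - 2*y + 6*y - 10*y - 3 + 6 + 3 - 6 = 2*y^3 + y^2 - 6*y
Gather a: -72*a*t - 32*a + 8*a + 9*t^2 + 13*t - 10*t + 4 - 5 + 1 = a*(-72*t - 24) + 9*t^2 + 3*t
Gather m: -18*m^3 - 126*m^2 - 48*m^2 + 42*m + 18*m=-18*m^3 - 174*m^2 + 60*m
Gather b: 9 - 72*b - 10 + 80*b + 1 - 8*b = 0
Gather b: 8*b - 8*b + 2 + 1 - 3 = 0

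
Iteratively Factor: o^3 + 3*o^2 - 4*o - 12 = (o + 3)*(o^2 - 4) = (o + 2)*(o + 3)*(o - 2)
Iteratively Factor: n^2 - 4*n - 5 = (n + 1)*(n - 5)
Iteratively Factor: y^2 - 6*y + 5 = (y - 1)*(y - 5)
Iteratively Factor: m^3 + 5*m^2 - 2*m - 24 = (m - 2)*(m^2 + 7*m + 12) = (m - 2)*(m + 3)*(m + 4)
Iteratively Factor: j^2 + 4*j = (j)*(j + 4)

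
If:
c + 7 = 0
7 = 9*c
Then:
No Solution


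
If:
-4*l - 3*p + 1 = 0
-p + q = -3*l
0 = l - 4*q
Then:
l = 4/55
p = 13/55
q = 1/55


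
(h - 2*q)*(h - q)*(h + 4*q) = h^3 + h^2*q - 10*h*q^2 + 8*q^3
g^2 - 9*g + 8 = (g - 8)*(g - 1)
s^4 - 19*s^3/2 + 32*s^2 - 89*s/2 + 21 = (s - 7/2)*(s - 3)*(s - 2)*(s - 1)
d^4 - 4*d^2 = d^2*(d - 2)*(d + 2)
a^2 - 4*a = a*(a - 4)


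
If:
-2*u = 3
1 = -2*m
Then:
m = -1/2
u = -3/2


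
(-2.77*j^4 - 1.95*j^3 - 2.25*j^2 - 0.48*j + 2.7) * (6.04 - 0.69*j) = 1.9113*j^5 - 15.3853*j^4 - 10.2255*j^3 - 13.2588*j^2 - 4.7622*j + 16.308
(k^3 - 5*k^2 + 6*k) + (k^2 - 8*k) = k^3 - 4*k^2 - 2*k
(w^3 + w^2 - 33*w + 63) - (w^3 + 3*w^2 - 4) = -2*w^2 - 33*w + 67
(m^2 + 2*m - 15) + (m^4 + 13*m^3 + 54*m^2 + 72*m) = m^4 + 13*m^3 + 55*m^2 + 74*m - 15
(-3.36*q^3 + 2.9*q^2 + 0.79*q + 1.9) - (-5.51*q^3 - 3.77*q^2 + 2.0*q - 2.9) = 2.15*q^3 + 6.67*q^2 - 1.21*q + 4.8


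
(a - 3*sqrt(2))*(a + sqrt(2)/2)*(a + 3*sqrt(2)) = a^3 + sqrt(2)*a^2/2 - 18*a - 9*sqrt(2)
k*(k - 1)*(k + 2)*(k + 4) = k^4 + 5*k^3 + 2*k^2 - 8*k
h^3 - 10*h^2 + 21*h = h*(h - 7)*(h - 3)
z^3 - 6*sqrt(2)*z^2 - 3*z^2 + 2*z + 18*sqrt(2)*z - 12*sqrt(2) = (z - 2)*(z - 1)*(z - 6*sqrt(2))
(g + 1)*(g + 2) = g^2 + 3*g + 2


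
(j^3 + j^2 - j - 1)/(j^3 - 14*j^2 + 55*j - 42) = (j^2 + 2*j + 1)/(j^2 - 13*j + 42)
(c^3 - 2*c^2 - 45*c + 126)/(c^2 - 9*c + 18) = c + 7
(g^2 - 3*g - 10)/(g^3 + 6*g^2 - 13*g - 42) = (g - 5)/(g^2 + 4*g - 21)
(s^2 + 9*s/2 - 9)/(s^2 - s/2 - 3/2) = (s + 6)/(s + 1)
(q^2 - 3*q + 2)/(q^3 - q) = (q - 2)/(q*(q + 1))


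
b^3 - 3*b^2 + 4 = (b - 2)^2*(b + 1)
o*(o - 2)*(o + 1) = o^3 - o^2 - 2*o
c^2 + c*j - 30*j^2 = (c - 5*j)*(c + 6*j)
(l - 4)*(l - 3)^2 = l^3 - 10*l^2 + 33*l - 36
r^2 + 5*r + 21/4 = (r + 3/2)*(r + 7/2)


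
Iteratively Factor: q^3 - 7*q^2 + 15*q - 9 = (q - 3)*(q^2 - 4*q + 3) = (q - 3)*(q - 1)*(q - 3)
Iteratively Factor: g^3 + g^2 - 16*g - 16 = (g + 4)*(g^2 - 3*g - 4) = (g - 4)*(g + 4)*(g + 1)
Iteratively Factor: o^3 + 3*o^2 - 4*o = (o - 1)*(o^2 + 4*o) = o*(o - 1)*(o + 4)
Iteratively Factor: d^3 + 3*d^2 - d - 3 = (d - 1)*(d^2 + 4*d + 3) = (d - 1)*(d + 1)*(d + 3)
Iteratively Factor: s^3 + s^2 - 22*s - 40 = (s - 5)*(s^2 + 6*s + 8) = (s - 5)*(s + 4)*(s + 2)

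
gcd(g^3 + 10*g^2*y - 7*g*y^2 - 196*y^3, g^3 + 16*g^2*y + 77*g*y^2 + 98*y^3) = g^2 + 14*g*y + 49*y^2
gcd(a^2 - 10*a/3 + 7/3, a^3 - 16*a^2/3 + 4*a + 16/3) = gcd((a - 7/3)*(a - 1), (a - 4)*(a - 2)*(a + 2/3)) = 1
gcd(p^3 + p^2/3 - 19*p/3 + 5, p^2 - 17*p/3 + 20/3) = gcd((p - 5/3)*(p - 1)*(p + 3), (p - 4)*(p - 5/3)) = p - 5/3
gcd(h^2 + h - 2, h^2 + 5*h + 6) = h + 2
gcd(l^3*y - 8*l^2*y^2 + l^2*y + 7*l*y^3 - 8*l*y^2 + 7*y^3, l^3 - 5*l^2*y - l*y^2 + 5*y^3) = -l + y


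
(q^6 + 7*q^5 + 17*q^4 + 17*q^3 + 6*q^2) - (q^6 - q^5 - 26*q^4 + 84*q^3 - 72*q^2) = 8*q^5 + 43*q^4 - 67*q^3 + 78*q^2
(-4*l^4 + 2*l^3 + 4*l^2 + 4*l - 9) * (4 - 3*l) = 12*l^5 - 22*l^4 - 4*l^3 + 4*l^2 + 43*l - 36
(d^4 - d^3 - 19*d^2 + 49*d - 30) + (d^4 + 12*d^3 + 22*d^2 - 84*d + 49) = 2*d^4 + 11*d^3 + 3*d^2 - 35*d + 19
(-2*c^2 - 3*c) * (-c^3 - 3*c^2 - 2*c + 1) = 2*c^5 + 9*c^4 + 13*c^3 + 4*c^2 - 3*c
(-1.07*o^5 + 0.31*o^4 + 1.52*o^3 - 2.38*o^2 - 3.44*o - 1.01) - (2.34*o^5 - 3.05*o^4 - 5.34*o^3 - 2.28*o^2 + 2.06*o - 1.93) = -3.41*o^5 + 3.36*o^4 + 6.86*o^3 - 0.1*o^2 - 5.5*o + 0.92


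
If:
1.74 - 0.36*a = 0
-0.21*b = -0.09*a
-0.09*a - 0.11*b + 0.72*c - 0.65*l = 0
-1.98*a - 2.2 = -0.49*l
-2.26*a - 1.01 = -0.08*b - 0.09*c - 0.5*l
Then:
No Solution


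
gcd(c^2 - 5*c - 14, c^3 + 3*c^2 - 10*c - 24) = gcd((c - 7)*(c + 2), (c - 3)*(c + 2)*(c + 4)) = c + 2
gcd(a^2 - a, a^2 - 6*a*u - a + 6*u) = a - 1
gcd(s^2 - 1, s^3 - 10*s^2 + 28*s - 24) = 1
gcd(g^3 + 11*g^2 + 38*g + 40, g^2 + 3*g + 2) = g + 2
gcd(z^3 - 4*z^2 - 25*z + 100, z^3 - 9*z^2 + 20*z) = z^2 - 9*z + 20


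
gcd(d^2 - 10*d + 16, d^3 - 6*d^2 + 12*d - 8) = d - 2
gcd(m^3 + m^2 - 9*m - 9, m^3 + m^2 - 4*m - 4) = m + 1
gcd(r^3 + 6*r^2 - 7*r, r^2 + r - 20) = 1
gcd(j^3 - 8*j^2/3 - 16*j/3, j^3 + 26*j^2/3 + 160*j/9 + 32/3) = j + 4/3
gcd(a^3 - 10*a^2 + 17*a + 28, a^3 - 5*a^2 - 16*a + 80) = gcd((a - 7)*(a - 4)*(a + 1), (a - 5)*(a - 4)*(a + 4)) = a - 4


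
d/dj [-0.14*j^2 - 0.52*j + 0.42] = -0.28*j - 0.52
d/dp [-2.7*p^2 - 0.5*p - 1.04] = -5.4*p - 0.5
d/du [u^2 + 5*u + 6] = 2*u + 5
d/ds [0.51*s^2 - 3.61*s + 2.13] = 1.02*s - 3.61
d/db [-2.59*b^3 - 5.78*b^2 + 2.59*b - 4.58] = -7.77*b^2 - 11.56*b + 2.59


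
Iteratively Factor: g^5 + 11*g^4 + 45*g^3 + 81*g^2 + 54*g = (g + 3)*(g^4 + 8*g^3 + 21*g^2 + 18*g) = (g + 3)^2*(g^3 + 5*g^2 + 6*g) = (g + 2)*(g + 3)^2*(g^2 + 3*g) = g*(g + 2)*(g + 3)^2*(g + 3)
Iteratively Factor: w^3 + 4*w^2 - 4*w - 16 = (w - 2)*(w^2 + 6*w + 8) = (w - 2)*(w + 2)*(w + 4)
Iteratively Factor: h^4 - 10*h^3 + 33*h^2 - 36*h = (h - 3)*(h^3 - 7*h^2 + 12*h) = (h - 3)^2*(h^2 - 4*h) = h*(h - 3)^2*(h - 4)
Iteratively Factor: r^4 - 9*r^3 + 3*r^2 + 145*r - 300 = (r + 4)*(r^3 - 13*r^2 + 55*r - 75) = (r - 5)*(r + 4)*(r^2 - 8*r + 15) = (r - 5)^2*(r + 4)*(r - 3)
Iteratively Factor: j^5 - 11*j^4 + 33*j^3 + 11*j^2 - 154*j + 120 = (j - 1)*(j^4 - 10*j^3 + 23*j^2 + 34*j - 120) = (j - 1)*(j + 2)*(j^3 - 12*j^2 + 47*j - 60) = (j - 3)*(j - 1)*(j + 2)*(j^2 - 9*j + 20) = (j - 5)*(j - 3)*(j - 1)*(j + 2)*(j - 4)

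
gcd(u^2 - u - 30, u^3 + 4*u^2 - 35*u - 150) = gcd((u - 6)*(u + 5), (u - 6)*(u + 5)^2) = u^2 - u - 30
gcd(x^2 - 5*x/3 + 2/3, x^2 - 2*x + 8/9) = x - 2/3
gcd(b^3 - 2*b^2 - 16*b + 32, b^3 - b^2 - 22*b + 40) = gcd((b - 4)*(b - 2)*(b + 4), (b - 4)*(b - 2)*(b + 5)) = b^2 - 6*b + 8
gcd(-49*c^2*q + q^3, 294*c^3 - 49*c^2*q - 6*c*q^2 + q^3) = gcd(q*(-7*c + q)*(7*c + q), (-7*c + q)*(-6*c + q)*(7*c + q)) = -49*c^2 + q^2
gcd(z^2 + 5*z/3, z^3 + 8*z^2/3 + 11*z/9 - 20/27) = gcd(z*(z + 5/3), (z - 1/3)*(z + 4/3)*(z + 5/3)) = z + 5/3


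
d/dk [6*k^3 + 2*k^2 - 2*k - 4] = 18*k^2 + 4*k - 2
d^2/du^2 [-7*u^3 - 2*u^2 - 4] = -42*u - 4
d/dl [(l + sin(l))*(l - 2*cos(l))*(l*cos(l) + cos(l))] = (l + 1)*(l + sin(l))*(2*sin(l) + 1)*cos(l) + (l + 1)*(l - 2*cos(l))*(cos(l) + 1)*cos(l) - (l + sin(l))*(l - 2*cos(l))*(l*sin(l) - sqrt(2)*cos(l + pi/4))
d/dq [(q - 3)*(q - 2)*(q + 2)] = 3*q^2 - 6*q - 4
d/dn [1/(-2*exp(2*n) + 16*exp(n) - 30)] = (exp(n) - 4)*exp(n)/(exp(2*n) - 8*exp(n) + 15)^2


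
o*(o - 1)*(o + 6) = o^3 + 5*o^2 - 6*o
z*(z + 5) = z^2 + 5*z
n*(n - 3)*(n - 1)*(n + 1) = n^4 - 3*n^3 - n^2 + 3*n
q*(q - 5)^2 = q^3 - 10*q^2 + 25*q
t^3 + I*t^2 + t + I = (t - I)*(t + I)^2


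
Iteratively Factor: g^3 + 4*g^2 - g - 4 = (g + 1)*(g^2 + 3*g - 4) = (g + 1)*(g + 4)*(g - 1)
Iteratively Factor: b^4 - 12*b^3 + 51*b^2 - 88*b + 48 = (b - 4)*(b^3 - 8*b^2 + 19*b - 12) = (b - 4)*(b - 3)*(b^2 - 5*b + 4) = (b - 4)*(b - 3)*(b - 1)*(b - 4)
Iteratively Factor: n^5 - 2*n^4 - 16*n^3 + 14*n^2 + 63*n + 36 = (n + 1)*(n^4 - 3*n^3 - 13*n^2 + 27*n + 36) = (n - 4)*(n + 1)*(n^3 + n^2 - 9*n - 9) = (n - 4)*(n - 3)*(n + 1)*(n^2 + 4*n + 3) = (n - 4)*(n - 3)*(n + 1)*(n + 3)*(n + 1)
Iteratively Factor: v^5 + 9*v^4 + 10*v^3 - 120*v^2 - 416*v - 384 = (v + 2)*(v^4 + 7*v^3 - 4*v^2 - 112*v - 192) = (v + 2)*(v + 3)*(v^3 + 4*v^2 - 16*v - 64) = (v + 2)*(v + 3)*(v + 4)*(v^2 - 16) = (v - 4)*(v + 2)*(v + 3)*(v + 4)*(v + 4)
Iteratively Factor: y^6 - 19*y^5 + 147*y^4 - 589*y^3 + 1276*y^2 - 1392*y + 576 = (y - 3)*(y^5 - 16*y^4 + 99*y^3 - 292*y^2 + 400*y - 192) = (y - 3)^2*(y^4 - 13*y^3 + 60*y^2 - 112*y + 64) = (y - 4)*(y - 3)^2*(y^3 - 9*y^2 + 24*y - 16) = (y - 4)*(y - 3)^2*(y - 1)*(y^2 - 8*y + 16) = (y - 4)^2*(y - 3)^2*(y - 1)*(y - 4)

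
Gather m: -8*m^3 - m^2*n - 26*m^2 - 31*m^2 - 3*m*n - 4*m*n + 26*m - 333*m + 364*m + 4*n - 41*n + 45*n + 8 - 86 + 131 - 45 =-8*m^3 + m^2*(-n - 57) + m*(57 - 7*n) + 8*n + 8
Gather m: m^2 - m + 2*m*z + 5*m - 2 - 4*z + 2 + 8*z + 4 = m^2 + m*(2*z + 4) + 4*z + 4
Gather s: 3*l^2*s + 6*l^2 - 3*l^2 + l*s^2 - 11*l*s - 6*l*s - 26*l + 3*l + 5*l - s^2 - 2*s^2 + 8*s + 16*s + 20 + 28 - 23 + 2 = 3*l^2 - 18*l + s^2*(l - 3) + s*(3*l^2 - 17*l + 24) + 27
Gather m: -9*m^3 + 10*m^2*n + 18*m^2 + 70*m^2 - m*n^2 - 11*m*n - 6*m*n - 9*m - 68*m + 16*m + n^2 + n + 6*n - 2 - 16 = -9*m^3 + m^2*(10*n + 88) + m*(-n^2 - 17*n - 61) + n^2 + 7*n - 18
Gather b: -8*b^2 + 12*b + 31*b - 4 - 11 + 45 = -8*b^2 + 43*b + 30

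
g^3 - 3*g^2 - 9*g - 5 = (g - 5)*(g + 1)^2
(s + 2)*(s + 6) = s^2 + 8*s + 12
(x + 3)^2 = x^2 + 6*x + 9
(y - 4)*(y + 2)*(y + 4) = y^3 + 2*y^2 - 16*y - 32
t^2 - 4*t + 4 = (t - 2)^2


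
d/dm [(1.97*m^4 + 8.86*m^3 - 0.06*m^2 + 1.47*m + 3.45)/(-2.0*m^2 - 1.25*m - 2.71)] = (-7.88*m^5 - 25.1075*m^4 - 43.5048*m^3 - 69.0168*m^2 + 14.1252*m + 0.3288)/(4.0*m^4 + 5.0*m^3 + 12.4025*m^2 + 6.775*m + 7.3441)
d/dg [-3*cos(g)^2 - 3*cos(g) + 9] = 3*sin(g) + 3*sin(2*g)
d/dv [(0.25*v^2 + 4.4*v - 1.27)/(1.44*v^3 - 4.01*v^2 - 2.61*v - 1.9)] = (-0.36*v^4 - 12.672*v^3 + 22.4779*v^2 - 11.1354*v - 11.6747)/(2.0736*v^6 - 11.5488*v^5 + 8.5633*v^4 + 15.4602*v^3 + 22.0501*v^2 + 9.918*v + 3.61)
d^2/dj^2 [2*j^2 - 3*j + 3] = 4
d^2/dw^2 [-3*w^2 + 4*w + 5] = -6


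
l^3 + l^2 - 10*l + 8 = (l - 2)*(l - 1)*(l + 4)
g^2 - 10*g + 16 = (g - 8)*(g - 2)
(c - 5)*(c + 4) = c^2 - c - 20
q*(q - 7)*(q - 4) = q^3 - 11*q^2 + 28*q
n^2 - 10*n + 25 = (n - 5)^2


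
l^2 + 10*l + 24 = (l + 4)*(l + 6)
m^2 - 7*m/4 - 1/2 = (m - 2)*(m + 1/4)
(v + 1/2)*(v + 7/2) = v^2 + 4*v + 7/4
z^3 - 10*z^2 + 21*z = z*(z - 7)*(z - 3)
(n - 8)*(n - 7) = n^2 - 15*n + 56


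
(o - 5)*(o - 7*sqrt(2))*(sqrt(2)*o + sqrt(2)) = sqrt(2)*o^3 - 14*o^2 - 4*sqrt(2)*o^2 - 5*sqrt(2)*o + 56*o + 70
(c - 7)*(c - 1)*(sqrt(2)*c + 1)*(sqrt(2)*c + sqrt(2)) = 2*c^4 - 14*c^3 + sqrt(2)*c^3 - 7*sqrt(2)*c^2 - 2*c^2 - sqrt(2)*c + 14*c + 7*sqrt(2)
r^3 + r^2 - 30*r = r*(r - 5)*(r + 6)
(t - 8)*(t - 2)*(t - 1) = t^3 - 11*t^2 + 26*t - 16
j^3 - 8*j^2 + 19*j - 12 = (j - 4)*(j - 3)*(j - 1)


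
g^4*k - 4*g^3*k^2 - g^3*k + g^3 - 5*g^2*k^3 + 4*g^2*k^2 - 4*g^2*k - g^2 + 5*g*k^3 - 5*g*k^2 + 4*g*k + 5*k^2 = (g - 1)*(g - 5*k)*(g + k)*(g*k + 1)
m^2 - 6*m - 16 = (m - 8)*(m + 2)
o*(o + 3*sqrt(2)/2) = o^2 + 3*sqrt(2)*o/2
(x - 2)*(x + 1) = x^2 - x - 2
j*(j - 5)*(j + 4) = j^3 - j^2 - 20*j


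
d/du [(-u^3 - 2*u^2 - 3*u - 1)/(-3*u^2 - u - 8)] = (3*u^4 + 2*u^3 + 17*u^2 + 26*u + 23)/(9*u^4 + 6*u^3 + 49*u^2 + 16*u + 64)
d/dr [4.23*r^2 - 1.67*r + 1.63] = 8.46*r - 1.67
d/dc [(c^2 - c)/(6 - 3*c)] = (-c^2 + 4*c - 2)/(3*(c^2 - 4*c + 4))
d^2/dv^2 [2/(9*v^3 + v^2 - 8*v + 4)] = 4*(-(27*v + 1)*(9*v^3 + v^2 - 8*v + 4) + (27*v^2 + 2*v - 8)^2)/(9*v^3 + v^2 - 8*v + 4)^3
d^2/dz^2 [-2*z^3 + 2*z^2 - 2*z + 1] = 4 - 12*z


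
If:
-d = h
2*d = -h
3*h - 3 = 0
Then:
No Solution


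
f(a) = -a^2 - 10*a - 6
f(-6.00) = 18.00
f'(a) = -2*a - 10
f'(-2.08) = -5.84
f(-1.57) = 7.24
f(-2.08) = 10.47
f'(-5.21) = 0.42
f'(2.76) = -15.52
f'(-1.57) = -6.86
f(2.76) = -41.22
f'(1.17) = -12.34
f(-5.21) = 18.96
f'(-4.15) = -1.70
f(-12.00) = -30.00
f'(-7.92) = 5.84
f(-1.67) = 7.91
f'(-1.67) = -6.66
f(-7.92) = 10.47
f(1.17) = -19.07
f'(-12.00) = 14.00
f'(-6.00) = 2.00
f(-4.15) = 18.28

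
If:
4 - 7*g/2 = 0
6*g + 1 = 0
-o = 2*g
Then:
No Solution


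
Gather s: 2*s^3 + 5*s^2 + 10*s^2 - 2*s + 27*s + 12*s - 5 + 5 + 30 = 2*s^3 + 15*s^2 + 37*s + 30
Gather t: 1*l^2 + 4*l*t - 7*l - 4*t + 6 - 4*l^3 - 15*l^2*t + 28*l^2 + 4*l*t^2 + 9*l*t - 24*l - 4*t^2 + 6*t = -4*l^3 + 29*l^2 - 31*l + t^2*(4*l - 4) + t*(-15*l^2 + 13*l + 2) + 6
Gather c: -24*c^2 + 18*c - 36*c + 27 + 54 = -24*c^2 - 18*c + 81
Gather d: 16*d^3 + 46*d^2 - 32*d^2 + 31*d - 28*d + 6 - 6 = 16*d^3 + 14*d^2 + 3*d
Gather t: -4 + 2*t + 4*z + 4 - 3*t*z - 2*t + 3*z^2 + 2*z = -3*t*z + 3*z^2 + 6*z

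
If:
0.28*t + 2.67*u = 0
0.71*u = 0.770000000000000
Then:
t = -10.34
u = 1.08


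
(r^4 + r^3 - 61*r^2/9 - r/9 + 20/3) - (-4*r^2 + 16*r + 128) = r^4 + r^3 - 25*r^2/9 - 145*r/9 - 364/3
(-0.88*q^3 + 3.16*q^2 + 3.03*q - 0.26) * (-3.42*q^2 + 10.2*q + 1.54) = 3.0096*q^5 - 19.7832*q^4 + 20.5142*q^3 + 36.6616*q^2 + 2.0142*q - 0.4004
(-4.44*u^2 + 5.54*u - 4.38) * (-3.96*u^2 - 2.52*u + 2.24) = 17.5824*u^4 - 10.7496*u^3 - 6.5616*u^2 + 23.4472*u - 9.8112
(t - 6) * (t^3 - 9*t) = t^4 - 6*t^3 - 9*t^2 + 54*t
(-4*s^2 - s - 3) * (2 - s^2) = 4*s^4 + s^3 - 5*s^2 - 2*s - 6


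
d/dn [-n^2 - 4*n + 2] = -2*n - 4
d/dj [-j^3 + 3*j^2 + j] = -3*j^2 + 6*j + 1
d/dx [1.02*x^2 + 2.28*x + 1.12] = 2.04*x + 2.28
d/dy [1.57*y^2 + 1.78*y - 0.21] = 3.14*y + 1.78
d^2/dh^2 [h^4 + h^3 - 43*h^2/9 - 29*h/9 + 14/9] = 12*h^2 + 6*h - 86/9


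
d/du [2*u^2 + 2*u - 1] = 4*u + 2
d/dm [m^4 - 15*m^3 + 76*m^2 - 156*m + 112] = 4*m^3 - 45*m^2 + 152*m - 156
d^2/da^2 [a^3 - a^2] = 6*a - 2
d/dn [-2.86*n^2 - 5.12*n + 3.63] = -5.72*n - 5.12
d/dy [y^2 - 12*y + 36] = 2*y - 12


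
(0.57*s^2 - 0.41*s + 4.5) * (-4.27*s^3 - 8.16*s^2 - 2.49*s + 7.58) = -2.4339*s^5 - 2.9005*s^4 - 17.2887*s^3 - 31.3785*s^2 - 14.3128*s + 34.11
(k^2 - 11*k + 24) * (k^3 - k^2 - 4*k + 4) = k^5 - 12*k^4 + 31*k^3 + 24*k^2 - 140*k + 96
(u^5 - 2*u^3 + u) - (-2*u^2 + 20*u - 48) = u^5 - 2*u^3 + 2*u^2 - 19*u + 48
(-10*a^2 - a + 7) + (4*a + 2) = -10*a^2 + 3*a + 9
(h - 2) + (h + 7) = 2*h + 5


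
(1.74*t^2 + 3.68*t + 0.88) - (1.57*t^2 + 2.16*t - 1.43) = 0.17*t^2 + 1.52*t + 2.31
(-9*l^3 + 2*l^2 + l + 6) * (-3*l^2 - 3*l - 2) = 27*l^5 + 21*l^4 + 9*l^3 - 25*l^2 - 20*l - 12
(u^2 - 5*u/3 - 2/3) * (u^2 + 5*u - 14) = u^4 + 10*u^3/3 - 23*u^2 + 20*u + 28/3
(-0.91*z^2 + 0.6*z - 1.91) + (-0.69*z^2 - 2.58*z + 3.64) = -1.6*z^2 - 1.98*z + 1.73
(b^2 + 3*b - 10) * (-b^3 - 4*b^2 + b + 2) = -b^5 - 7*b^4 - b^3 + 45*b^2 - 4*b - 20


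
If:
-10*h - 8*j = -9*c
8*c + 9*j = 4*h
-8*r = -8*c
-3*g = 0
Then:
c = r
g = 0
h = 145*r/122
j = -22*r/61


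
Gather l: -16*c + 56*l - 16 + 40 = -16*c + 56*l + 24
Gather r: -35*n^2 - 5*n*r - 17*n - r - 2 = -35*n^2 - 17*n + r*(-5*n - 1) - 2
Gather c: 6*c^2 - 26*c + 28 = 6*c^2 - 26*c + 28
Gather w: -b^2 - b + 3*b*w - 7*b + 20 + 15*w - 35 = -b^2 - 8*b + w*(3*b + 15) - 15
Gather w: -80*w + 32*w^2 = 32*w^2 - 80*w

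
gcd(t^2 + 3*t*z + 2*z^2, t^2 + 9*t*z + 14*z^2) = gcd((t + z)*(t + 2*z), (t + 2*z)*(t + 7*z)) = t + 2*z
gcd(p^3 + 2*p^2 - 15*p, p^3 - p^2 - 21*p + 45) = p^2 + 2*p - 15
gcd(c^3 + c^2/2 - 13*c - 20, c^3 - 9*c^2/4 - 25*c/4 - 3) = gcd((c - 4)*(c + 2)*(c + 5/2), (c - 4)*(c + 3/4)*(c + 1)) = c - 4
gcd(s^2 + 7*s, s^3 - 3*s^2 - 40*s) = s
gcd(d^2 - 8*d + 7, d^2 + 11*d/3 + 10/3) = 1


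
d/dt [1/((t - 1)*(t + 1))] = -2*t/(t^4 - 2*t^2 + 1)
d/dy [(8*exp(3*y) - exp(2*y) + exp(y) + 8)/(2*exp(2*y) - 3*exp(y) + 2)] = (16*exp(4*y) - 48*exp(3*y) + 49*exp(2*y) - 36*exp(y) + 26)*exp(y)/(4*exp(4*y) - 12*exp(3*y) + 17*exp(2*y) - 12*exp(y) + 4)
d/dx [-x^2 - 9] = -2*x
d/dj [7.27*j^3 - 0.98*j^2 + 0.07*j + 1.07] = 21.81*j^2 - 1.96*j + 0.07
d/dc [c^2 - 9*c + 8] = 2*c - 9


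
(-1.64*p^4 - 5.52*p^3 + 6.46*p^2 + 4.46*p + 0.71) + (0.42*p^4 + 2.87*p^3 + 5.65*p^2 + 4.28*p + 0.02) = -1.22*p^4 - 2.65*p^3 + 12.11*p^2 + 8.74*p + 0.73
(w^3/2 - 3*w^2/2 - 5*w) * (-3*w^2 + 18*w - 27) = -3*w^5/2 + 27*w^4/2 - 51*w^3/2 - 99*w^2/2 + 135*w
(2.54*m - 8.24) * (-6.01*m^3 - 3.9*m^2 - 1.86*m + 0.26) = -15.2654*m^4 + 39.6164*m^3 + 27.4116*m^2 + 15.9868*m - 2.1424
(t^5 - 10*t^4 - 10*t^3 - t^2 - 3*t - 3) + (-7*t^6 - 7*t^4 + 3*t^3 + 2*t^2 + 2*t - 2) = -7*t^6 + t^5 - 17*t^4 - 7*t^3 + t^2 - t - 5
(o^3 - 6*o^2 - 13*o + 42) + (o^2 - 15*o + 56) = o^3 - 5*o^2 - 28*o + 98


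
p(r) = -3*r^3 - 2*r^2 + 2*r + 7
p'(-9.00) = -691.00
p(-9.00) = 2014.00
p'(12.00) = -1342.00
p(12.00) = -5441.00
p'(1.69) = -30.46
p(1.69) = -9.81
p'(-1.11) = -4.65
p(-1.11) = 6.42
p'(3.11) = -97.49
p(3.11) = -96.36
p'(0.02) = 1.92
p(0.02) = 7.04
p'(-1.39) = -9.83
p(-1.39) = 8.41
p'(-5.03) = -205.59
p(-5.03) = 328.13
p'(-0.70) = 0.39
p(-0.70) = 5.65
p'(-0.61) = 1.09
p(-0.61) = 5.72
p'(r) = -9*r^2 - 4*r + 2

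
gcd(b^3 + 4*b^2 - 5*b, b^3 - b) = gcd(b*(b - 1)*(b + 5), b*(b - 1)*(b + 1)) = b^2 - b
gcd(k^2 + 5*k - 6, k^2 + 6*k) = k + 6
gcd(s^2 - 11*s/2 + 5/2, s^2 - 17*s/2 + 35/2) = s - 5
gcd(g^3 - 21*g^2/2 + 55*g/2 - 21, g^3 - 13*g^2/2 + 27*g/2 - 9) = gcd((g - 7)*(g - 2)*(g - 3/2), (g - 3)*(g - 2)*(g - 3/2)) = g^2 - 7*g/2 + 3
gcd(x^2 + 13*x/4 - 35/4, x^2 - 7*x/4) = x - 7/4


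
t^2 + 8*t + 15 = (t + 3)*(t + 5)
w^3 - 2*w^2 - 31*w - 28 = (w - 7)*(w + 1)*(w + 4)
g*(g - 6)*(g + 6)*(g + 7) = g^4 + 7*g^3 - 36*g^2 - 252*g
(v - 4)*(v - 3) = v^2 - 7*v + 12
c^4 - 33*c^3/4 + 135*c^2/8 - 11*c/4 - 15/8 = (c - 5)*(c - 3)*(c - 1/2)*(c + 1/4)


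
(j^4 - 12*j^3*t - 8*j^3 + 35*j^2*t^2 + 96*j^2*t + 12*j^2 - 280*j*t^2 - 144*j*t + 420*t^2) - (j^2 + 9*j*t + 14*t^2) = j^4 - 12*j^3*t - 8*j^3 + 35*j^2*t^2 + 96*j^2*t + 11*j^2 - 280*j*t^2 - 153*j*t + 406*t^2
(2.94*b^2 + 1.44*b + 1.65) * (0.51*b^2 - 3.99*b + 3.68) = 1.4994*b^4 - 10.9962*b^3 + 5.9151*b^2 - 1.2843*b + 6.072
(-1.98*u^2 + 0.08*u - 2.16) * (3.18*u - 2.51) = -6.2964*u^3 + 5.2242*u^2 - 7.0696*u + 5.4216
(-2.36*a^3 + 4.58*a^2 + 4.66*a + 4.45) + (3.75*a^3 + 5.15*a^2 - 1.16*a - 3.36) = 1.39*a^3 + 9.73*a^2 + 3.5*a + 1.09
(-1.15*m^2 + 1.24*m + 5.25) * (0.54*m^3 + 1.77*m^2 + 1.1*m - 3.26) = -0.621*m^5 - 1.3659*m^4 + 3.7648*m^3 + 14.4055*m^2 + 1.7326*m - 17.115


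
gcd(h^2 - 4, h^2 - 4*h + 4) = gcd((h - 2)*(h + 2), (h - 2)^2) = h - 2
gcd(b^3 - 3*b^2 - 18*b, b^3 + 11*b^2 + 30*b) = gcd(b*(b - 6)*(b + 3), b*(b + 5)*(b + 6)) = b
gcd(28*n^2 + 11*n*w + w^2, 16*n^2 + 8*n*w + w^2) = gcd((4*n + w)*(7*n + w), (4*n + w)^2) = 4*n + w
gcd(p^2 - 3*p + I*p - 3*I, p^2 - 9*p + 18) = p - 3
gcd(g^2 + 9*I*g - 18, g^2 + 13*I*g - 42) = g + 6*I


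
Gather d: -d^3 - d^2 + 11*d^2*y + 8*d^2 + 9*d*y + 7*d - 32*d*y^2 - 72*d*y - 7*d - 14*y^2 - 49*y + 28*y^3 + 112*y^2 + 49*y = -d^3 + d^2*(11*y + 7) + d*(-32*y^2 - 63*y) + 28*y^3 + 98*y^2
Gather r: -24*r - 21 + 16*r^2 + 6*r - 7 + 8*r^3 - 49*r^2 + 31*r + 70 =8*r^3 - 33*r^2 + 13*r + 42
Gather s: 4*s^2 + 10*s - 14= 4*s^2 + 10*s - 14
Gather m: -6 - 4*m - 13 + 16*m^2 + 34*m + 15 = 16*m^2 + 30*m - 4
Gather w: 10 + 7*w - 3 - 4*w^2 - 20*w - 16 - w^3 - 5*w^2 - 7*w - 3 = -w^3 - 9*w^2 - 20*w - 12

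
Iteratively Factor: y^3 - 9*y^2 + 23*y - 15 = (y - 3)*(y^2 - 6*y + 5) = (y - 5)*(y - 3)*(y - 1)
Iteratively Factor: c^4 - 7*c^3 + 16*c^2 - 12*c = (c - 3)*(c^3 - 4*c^2 + 4*c) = (c - 3)*(c - 2)*(c^2 - 2*c) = (c - 3)*(c - 2)^2*(c)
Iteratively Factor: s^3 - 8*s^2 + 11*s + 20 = (s + 1)*(s^2 - 9*s + 20) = (s - 4)*(s + 1)*(s - 5)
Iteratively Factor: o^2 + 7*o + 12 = (o + 4)*(o + 3)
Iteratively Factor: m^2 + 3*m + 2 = (m + 1)*(m + 2)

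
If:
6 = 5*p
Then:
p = 6/5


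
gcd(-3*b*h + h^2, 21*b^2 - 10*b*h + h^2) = 3*b - h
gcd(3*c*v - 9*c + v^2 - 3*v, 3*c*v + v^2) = 3*c + v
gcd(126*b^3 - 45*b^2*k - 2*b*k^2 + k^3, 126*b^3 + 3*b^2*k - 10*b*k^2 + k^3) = 6*b - k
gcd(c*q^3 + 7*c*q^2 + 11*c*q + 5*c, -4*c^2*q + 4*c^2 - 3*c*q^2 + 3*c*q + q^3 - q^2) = 1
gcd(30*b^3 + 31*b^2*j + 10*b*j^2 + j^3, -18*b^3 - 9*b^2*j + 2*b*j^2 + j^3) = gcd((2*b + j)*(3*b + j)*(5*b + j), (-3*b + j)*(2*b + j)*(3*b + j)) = 6*b^2 + 5*b*j + j^2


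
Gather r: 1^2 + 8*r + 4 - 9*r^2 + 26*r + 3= -9*r^2 + 34*r + 8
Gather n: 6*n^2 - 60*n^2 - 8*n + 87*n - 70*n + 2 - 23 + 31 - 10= -54*n^2 + 9*n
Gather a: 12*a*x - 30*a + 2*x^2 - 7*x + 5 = a*(12*x - 30) + 2*x^2 - 7*x + 5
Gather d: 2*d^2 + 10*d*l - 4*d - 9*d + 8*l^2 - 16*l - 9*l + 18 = 2*d^2 + d*(10*l - 13) + 8*l^2 - 25*l + 18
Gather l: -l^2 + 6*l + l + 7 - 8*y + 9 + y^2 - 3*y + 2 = -l^2 + 7*l + y^2 - 11*y + 18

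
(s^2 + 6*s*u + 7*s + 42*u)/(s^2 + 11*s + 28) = (s + 6*u)/(s + 4)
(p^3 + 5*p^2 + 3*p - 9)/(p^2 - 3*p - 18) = (p^2 + 2*p - 3)/(p - 6)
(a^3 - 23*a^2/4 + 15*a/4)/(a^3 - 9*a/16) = 4*(a - 5)/(4*a + 3)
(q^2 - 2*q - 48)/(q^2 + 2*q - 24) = (q - 8)/(q - 4)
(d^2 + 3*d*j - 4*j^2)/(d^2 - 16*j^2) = (d - j)/(d - 4*j)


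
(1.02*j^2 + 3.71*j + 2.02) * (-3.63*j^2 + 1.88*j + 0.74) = -3.7026*j^4 - 11.5497*j^3 + 0.396999999999999*j^2 + 6.543*j + 1.4948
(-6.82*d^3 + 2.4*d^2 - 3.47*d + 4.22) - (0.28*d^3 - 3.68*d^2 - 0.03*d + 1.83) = -7.1*d^3 + 6.08*d^2 - 3.44*d + 2.39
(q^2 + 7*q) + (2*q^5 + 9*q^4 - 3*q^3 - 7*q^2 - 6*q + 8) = 2*q^5 + 9*q^4 - 3*q^3 - 6*q^2 + q + 8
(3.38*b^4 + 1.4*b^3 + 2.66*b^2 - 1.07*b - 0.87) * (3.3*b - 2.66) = 11.154*b^5 - 4.3708*b^4 + 5.054*b^3 - 10.6066*b^2 - 0.0247999999999995*b + 2.3142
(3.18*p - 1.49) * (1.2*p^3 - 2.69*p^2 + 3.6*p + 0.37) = 3.816*p^4 - 10.3422*p^3 + 15.4561*p^2 - 4.1874*p - 0.5513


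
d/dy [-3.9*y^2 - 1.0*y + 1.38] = -7.8*y - 1.0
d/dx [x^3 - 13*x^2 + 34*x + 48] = 3*x^2 - 26*x + 34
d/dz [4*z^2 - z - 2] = 8*z - 1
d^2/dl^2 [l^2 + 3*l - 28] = 2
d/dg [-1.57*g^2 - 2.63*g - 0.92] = -3.14*g - 2.63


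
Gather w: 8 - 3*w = 8 - 3*w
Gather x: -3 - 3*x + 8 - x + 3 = 8 - 4*x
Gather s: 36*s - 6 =36*s - 6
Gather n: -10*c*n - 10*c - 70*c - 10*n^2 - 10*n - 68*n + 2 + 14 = -80*c - 10*n^2 + n*(-10*c - 78) + 16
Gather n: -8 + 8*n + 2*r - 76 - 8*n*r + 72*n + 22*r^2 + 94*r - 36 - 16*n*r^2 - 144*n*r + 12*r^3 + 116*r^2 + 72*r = n*(-16*r^2 - 152*r + 80) + 12*r^3 + 138*r^2 + 168*r - 120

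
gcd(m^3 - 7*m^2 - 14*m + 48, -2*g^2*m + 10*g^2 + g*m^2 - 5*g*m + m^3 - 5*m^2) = 1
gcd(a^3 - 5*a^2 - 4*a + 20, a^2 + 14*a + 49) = 1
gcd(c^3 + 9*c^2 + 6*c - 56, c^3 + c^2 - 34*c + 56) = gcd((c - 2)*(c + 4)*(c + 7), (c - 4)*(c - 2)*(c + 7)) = c^2 + 5*c - 14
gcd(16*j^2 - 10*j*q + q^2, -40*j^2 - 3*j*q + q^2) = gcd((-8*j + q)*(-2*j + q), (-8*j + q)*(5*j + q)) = -8*j + q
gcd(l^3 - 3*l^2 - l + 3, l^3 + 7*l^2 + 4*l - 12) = l - 1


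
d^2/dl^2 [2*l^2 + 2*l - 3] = 4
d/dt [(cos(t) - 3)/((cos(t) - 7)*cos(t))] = (sin(t) + 21*sin(t)/cos(t)^2 - 6*tan(t))/(cos(t) - 7)^2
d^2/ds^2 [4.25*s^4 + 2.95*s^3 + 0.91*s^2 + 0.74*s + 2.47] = 51.0*s^2 + 17.7*s + 1.82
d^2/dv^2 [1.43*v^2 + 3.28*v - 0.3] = 2.86000000000000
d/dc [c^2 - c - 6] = 2*c - 1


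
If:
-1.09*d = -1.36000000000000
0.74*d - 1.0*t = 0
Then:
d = 1.25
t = 0.92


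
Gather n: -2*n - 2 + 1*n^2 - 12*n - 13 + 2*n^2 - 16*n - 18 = 3*n^2 - 30*n - 33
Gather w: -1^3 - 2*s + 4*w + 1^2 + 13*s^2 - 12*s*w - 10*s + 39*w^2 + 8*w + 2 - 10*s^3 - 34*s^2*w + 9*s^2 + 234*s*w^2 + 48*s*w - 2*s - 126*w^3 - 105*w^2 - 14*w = -10*s^3 + 22*s^2 - 14*s - 126*w^3 + w^2*(234*s - 66) + w*(-34*s^2 + 36*s - 2) + 2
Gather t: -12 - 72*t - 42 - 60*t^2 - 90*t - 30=-60*t^2 - 162*t - 84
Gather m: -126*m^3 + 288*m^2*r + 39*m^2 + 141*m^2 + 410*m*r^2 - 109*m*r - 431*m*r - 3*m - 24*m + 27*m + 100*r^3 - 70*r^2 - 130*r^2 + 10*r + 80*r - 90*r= -126*m^3 + m^2*(288*r + 180) + m*(410*r^2 - 540*r) + 100*r^3 - 200*r^2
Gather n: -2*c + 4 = 4 - 2*c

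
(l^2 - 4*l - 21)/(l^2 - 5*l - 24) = (l - 7)/(l - 8)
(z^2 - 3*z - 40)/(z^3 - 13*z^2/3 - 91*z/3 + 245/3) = 3*(z - 8)/(3*z^2 - 28*z + 49)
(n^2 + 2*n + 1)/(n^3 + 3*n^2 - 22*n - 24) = (n + 1)/(n^2 + 2*n - 24)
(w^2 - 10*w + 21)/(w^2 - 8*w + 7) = (w - 3)/(w - 1)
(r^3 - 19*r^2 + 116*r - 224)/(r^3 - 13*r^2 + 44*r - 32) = (r - 7)/(r - 1)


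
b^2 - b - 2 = (b - 2)*(b + 1)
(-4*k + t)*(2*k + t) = -8*k^2 - 2*k*t + t^2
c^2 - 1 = (c - 1)*(c + 1)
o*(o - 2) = o^2 - 2*o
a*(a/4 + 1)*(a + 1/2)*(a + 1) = a^4/4 + 11*a^3/8 + 13*a^2/8 + a/2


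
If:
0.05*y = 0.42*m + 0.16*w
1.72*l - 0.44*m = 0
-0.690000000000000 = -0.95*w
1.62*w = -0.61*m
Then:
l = -0.49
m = -1.93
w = 0.73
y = -13.88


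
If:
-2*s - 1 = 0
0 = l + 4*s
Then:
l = 2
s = -1/2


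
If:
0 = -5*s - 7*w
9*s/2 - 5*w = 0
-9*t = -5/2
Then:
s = 0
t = 5/18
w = 0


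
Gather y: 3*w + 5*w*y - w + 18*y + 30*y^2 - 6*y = 2*w + 30*y^2 + y*(5*w + 12)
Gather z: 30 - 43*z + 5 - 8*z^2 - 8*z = -8*z^2 - 51*z + 35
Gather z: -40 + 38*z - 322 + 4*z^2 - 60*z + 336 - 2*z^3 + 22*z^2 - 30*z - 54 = -2*z^3 + 26*z^2 - 52*z - 80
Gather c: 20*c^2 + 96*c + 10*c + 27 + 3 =20*c^2 + 106*c + 30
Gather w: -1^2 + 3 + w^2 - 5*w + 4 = w^2 - 5*w + 6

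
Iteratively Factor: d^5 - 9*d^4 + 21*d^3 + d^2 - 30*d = (d - 2)*(d^4 - 7*d^3 + 7*d^2 + 15*d) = (d - 3)*(d - 2)*(d^3 - 4*d^2 - 5*d) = (d - 3)*(d - 2)*(d + 1)*(d^2 - 5*d) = d*(d - 3)*(d - 2)*(d + 1)*(d - 5)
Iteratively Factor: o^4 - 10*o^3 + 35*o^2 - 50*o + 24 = (o - 4)*(o^3 - 6*o^2 + 11*o - 6) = (o - 4)*(o - 1)*(o^2 - 5*o + 6) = (o - 4)*(o - 3)*(o - 1)*(o - 2)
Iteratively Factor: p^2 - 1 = (p - 1)*(p + 1)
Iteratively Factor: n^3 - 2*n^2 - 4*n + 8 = (n + 2)*(n^2 - 4*n + 4) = (n - 2)*(n + 2)*(n - 2)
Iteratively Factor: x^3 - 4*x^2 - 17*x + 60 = (x + 4)*(x^2 - 8*x + 15) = (x - 3)*(x + 4)*(x - 5)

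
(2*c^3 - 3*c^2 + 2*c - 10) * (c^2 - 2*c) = 2*c^5 - 7*c^4 + 8*c^3 - 14*c^2 + 20*c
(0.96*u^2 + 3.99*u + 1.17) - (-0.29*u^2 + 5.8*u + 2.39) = 1.25*u^2 - 1.81*u - 1.22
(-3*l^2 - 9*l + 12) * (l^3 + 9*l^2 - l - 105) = -3*l^5 - 36*l^4 - 66*l^3 + 432*l^2 + 933*l - 1260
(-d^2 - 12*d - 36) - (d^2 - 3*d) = -2*d^2 - 9*d - 36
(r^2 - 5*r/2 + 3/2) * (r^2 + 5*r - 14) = r^4 + 5*r^3/2 - 25*r^2 + 85*r/2 - 21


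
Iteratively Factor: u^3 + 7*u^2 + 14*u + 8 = (u + 1)*(u^2 + 6*u + 8) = (u + 1)*(u + 4)*(u + 2)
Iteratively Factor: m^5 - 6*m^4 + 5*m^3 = (m - 5)*(m^4 - m^3) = m*(m - 5)*(m^3 - m^2) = m^2*(m - 5)*(m^2 - m) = m^3*(m - 5)*(m - 1)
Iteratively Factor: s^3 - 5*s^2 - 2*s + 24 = (s - 4)*(s^2 - s - 6) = (s - 4)*(s + 2)*(s - 3)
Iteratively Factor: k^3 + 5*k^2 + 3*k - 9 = (k + 3)*(k^2 + 2*k - 3) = (k + 3)^2*(k - 1)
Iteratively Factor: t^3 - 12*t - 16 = (t - 4)*(t^2 + 4*t + 4) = (t - 4)*(t + 2)*(t + 2)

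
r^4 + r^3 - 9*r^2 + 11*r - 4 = (r - 1)^3*(r + 4)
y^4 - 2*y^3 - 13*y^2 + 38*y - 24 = (y - 3)*(y - 2)*(y - 1)*(y + 4)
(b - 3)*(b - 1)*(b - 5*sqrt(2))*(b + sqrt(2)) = b^4 - 4*sqrt(2)*b^3 - 4*b^3 - 7*b^2 + 16*sqrt(2)*b^2 - 12*sqrt(2)*b + 40*b - 30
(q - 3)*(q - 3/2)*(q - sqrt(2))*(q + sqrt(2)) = q^4 - 9*q^3/2 + 5*q^2/2 + 9*q - 9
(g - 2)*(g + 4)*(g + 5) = g^3 + 7*g^2 + 2*g - 40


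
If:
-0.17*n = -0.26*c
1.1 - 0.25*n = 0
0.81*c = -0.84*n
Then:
No Solution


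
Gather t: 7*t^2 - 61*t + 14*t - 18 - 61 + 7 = 7*t^2 - 47*t - 72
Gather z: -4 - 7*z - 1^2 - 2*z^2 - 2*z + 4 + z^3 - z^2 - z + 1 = z^3 - 3*z^2 - 10*z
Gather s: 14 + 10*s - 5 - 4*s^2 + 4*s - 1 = -4*s^2 + 14*s + 8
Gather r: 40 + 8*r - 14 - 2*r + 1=6*r + 27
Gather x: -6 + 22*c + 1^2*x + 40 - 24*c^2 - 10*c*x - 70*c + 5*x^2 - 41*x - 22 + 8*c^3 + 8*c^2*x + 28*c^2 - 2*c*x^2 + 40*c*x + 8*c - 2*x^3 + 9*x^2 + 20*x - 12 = 8*c^3 + 4*c^2 - 40*c - 2*x^3 + x^2*(14 - 2*c) + x*(8*c^2 + 30*c - 20)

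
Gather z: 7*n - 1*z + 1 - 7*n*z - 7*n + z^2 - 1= z^2 + z*(-7*n - 1)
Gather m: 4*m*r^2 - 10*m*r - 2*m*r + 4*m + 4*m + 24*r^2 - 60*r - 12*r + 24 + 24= m*(4*r^2 - 12*r + 8) + 24*r^2 - 72*r + 48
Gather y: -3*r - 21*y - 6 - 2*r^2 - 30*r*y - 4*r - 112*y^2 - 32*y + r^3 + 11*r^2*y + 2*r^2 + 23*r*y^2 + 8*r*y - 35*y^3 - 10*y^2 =r^3 - 7*r - 35*y^3 + y^2*(23*r - 122) + y*(11*r^2 - 22*r - 53) - 6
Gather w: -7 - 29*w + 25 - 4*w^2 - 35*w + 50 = -4*w^2 - 64*w + 68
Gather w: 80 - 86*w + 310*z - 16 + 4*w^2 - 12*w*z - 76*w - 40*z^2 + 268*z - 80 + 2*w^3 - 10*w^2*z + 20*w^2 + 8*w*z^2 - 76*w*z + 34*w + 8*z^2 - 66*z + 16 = 2*w^3 + w^2*(24 - 10*z) + w*(8*z^2 - 88*z - 128) - 32*z^2 + 512*z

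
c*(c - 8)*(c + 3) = c^3 - 5*c^2 - 24*c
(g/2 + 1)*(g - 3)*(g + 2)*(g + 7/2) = g^4/2 + 9*g^3/4 - 9*g^2/4 - 20*g - 21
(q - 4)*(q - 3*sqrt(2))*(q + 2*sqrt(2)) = q^3 - 4*q^2 - sqrt(2)*q^2 - 12*q + 4*sqrt(2)*q + 48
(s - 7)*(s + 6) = s^2 - s - 42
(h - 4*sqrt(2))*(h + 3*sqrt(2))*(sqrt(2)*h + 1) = sqrt(2)*h^3 - h^2 - 25*sqrt(2)*h - 24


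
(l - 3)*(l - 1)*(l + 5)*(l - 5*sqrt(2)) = l^4 - 5*sqrt(2)*l^3 + l^3 - 17*l^2 - 5*sqrt(2)*l^2 + 15*l + 85*sqrt(2)*l - 75*sqrt(2)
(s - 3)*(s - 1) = s^2 - 4*s + 3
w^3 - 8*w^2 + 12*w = w*(w - 6)*(w - 2)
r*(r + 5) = r^2 + 5*r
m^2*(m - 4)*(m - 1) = m^4 - 5*m^3 + 4*m^2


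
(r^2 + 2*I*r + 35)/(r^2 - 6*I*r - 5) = (r + 7*I)/(r - I)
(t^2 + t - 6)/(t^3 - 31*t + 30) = (t^2 + t - 6)/(t^3 - 31*t + 30)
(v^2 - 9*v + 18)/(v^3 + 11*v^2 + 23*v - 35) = (v^2 - 9*v + 18)/(v^3 + 11*v^2 + 23*v - 35)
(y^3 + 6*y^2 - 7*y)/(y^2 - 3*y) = (y^2 + 6*y - 7)/(y - 3)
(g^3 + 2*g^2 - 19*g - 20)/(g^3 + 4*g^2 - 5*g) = (g^2 - 3*g - 4)/(g*(g - 1))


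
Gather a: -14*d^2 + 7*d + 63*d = -14*d^2 + 70*d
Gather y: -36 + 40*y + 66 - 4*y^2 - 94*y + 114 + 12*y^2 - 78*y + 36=8*y^2 - 132*y + 180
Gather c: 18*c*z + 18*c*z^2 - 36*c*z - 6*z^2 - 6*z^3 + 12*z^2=c*(18*z^2 - 18*z) - 6*z^3 + 6*z^2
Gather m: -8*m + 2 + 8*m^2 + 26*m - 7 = 8*m^2 + 18*m - 5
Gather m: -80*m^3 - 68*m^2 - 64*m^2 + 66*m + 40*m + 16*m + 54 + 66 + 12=-80*m^3 - 132*m^2 + 122*m + 132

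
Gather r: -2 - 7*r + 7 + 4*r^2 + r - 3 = 4*r^2 - 6*r + 2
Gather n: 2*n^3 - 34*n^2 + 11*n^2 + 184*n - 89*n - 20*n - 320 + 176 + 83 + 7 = 2*n^3 - 23*n^2 + 75*n - 54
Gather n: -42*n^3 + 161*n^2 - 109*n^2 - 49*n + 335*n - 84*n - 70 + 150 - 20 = -42*n^3 + 52*n^2 + 202*n + 60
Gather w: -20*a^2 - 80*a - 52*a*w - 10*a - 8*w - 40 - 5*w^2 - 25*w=-20*a^2 - 90*a - 5*w^2 + w*(-52*a - 33) - 40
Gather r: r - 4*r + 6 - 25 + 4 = -3*r - 15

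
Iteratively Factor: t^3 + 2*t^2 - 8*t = (t - 2)*(t^2 + 4*t) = t*(t - 2)*(t + 4)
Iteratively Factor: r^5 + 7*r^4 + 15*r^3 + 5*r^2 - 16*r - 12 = (r + 3)*(r^4 + 4*r^3 + 3*r^2 - 4*r - 4) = (r - 1)*(r + 3)*(r^3 + 5*r^2 + 8*r + 4) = (r - 1)*(r + 2)*(r + 3)*(r^2 + 3*r + 2) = (r - 1)*(r + 1)*(r + 2)*(r + 3)*(r + 2)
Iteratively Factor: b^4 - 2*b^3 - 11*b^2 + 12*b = (b)*(b^3 - 2*b^2 - 11*b + 12) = b*(b - 1)*(b^2 - b - 12) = b*(b - 4)*(b - 1)*(b + 3)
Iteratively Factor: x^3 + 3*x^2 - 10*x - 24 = (x + 4)*(x^2 - x - 6) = (x + 2)*(x + 4)*(x - 3)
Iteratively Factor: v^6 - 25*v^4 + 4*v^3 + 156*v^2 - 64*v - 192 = (v - 4)*(v^5 + 4*v^4 - 9*v^3 - 32*v^2 + 28*v + 48) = (v - 4)*(v + 4)*(v^4 - 9*v^2 + 4*v + 12) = (v - 4)*(v + 3)*(v + 4)*(v^3 - 3*v^2 + 4) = (v - 4)*(v + 1)*(v + 3)*(v + 4)*(v^2 - 4*v + 4) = (v - 4)*(v - 2)*(v + 1)*(v + 3)*(v + 4)*(v - 2)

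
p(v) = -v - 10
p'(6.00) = -1.00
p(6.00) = -16.00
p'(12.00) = -1.00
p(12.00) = -22.00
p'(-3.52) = -1.00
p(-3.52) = -6.48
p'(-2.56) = -1.00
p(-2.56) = -7.44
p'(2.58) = -1.00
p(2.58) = -12.58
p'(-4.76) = -1.00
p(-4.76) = -5.24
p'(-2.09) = -1.00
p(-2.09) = -7.91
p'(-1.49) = -1.00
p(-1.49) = -8.51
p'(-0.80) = -1.00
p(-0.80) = -9.20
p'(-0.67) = -1.00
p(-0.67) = -9.33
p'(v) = -1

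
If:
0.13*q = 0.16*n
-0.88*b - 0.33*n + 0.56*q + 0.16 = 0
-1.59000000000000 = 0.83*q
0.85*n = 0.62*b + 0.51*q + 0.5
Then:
No Solution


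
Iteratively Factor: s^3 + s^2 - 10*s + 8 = (s - 1)*(s^2 + 2*s - 8) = (s - 2)*(s - 1)*(s + 4)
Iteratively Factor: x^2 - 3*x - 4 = (x + 1)*(x - 4)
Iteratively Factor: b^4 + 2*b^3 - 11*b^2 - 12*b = (b)*(b^3 + 2*b^2 - 11*b - 12) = b*(b + 1)*(b^2 + b - 12) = b*(b - 3)*(b + 1)*(b + 4)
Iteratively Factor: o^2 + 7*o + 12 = (o + 3)*(o + 4)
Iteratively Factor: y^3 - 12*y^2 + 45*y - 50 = (y - 5)*(y^2 - 7*y + 10) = (y - 5)^2*(y - 2)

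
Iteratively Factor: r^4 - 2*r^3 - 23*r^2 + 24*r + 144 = (r - 4)*(r^3 + 2*r^2 - 15*r - 36) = (r - 4)^2*(r^2 + 6*r + 9) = (r - 4)^2*(r + 3)*(r + 3)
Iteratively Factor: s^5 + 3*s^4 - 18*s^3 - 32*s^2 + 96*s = (s + 4)*(s^4 - s^3 - 14*s^2 + 24*s) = (s - 2)*(s + 4)*(s^3 + s^2 - 12*s) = s*(s - 2)*(s + 4)*(s^2 + s - 12) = s*(s - 2)*(s + 4)^2*(s - 3)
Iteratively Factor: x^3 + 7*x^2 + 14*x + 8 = (x + 1)*(x^2 + 6*x + 8) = (x + 1)*(x + 2)*(x + 4)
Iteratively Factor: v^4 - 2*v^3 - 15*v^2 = (v - 5)*(v^3 + 3*v^2) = v*(v - 5)*(v^2 + 3*v) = v*(v - 5)*(v + 3)*(v)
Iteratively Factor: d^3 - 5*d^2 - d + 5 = (d - 1)*(d^2 - 4*d - 5) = (d - 5)*(d - 1)*(d + 1)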